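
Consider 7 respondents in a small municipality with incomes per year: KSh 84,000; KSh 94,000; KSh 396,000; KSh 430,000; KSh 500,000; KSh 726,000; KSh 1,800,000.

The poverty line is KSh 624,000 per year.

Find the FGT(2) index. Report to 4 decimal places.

Below the line: KSh 84,000, KSh 94,000, KSh 396,000, KSh 430,000, KSh 500,000 (q = 5 of N = 7).
Relative gaps: (624000−84000)/624000 = 0.8654; (624000−94000)/624000 = 0.8494; (624000−396000)/624000 = 0.3654; (624000−430000)/624000 = 0.3109; (624000−500000)/624000 = 0.1987.
Squared: 0.7489; 0.7214; 0.1335; 0.0967; 0.0395.
Sum = 1.739953; P₂ = 1.739953 / 7 = 0.2486.

0.2486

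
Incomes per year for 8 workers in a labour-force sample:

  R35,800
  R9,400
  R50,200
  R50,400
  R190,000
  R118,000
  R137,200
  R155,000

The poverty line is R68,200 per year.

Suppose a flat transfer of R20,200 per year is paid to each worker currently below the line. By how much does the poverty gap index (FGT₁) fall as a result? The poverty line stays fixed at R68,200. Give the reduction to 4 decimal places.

Before: below the line — R9,400, R35,800, R50,200, R50,400; poverty gap index (FGT₁) = 0.232771.
After the R20,200 transfer: below the line — R29,600, R56,000; poverty gap index (FGT₁) = 0.093109.
Reduction = 0.232771 − 0.093109 = 0.1397.

0.1397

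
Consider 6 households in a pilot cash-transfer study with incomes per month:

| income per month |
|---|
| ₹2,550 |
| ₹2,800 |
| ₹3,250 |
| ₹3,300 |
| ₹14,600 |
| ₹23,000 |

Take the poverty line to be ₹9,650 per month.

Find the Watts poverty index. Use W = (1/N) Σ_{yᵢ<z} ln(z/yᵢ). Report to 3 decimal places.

Poor units: ₹2,550, ₹2,800, ₹3,250, ₹3,300 (q = 4 of N = 6).
Log shortfalls: ln(9650/2550) = 1.3309; ln(9650/2800) = 1.2373; ln(9650/3250) = 1.0883; ln(9650/3300) = 1.0730.
W = 4.729541 / 6 = 0.788.

0.788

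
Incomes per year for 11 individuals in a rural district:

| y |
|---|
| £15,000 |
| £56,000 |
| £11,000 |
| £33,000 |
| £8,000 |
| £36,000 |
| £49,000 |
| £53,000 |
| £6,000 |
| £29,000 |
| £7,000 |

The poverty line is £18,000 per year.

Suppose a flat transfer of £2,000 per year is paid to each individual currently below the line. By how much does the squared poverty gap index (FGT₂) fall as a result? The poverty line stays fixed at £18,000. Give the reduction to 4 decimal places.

Before: below the line — £6,000, £7,000, £8,000, £11,000, £15,000; squared poverty gap index (FGT₂) = 0.118687.
After the £2,000 transfer: below the line — £8,000, £9,000, £10,000, £13,000, £17,000; squared poverty gap index (FGT₂) = 0.076038.
Reduction = 0.118687 − 0.076038 = 0.0426.

0.0426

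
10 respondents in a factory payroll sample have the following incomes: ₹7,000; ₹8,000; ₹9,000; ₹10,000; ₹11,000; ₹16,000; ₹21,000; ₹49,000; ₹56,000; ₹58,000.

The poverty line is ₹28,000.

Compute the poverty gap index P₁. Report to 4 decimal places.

Below z: ₹7,000, ₹8,000, ₹9,000, ₹10,000, ₹11,000, ₹16,000, ₹21,000 (q = 7 of N = 10).
Shortfall ratios: (28000−7000)/28000 = 0.7500; (28000−8000)/28000 = 0.7143; (28000−9000)/28000 = 0.6786; (28000−10000)/28000 = 0.6429; (28000−11000)/28000 = 0.6071; (28000−16000)/28000 = 0.4286; (28000−21000)/28000 = 0.2500.
Σ = 4.071429. Dividing by the full population N = 10 gives P₁ = 0.4071.

0.4071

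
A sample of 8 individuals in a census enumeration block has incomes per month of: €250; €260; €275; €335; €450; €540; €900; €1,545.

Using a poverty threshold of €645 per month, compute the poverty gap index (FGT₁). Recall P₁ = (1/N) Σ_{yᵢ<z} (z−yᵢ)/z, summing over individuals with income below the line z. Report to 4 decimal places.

0.3411

Incomes under z: €250, €260, €275, €335, €450, €540 (q = 6 of N = 8).
Normalized shortfalls: (645−250)/645 = 0.6124; (645−260)/645 = 0.5969; (645−275)/645 = 0.5736; (645−335)/645 = 0.4806; (645−450)/645 = 0.3023; (645−540)/645 = 0.1628.
Σ = 2.728682. Dividing by the full population N = 8 gives P₁ = 0.3411.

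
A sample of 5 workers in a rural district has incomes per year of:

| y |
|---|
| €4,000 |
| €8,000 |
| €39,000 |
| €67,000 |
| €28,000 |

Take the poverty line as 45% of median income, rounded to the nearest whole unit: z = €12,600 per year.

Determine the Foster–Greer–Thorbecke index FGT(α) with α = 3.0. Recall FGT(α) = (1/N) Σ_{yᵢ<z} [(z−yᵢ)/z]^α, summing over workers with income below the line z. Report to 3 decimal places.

0.073

Incomes under z: €4,000, €8,000 (q = 2 of N = 5).
Normalized shortfalls: (12600−4000)/12600 = 0.6825; (12600−8000)/12600 = 0.3651.
Raised to α = 3.0: 0.31797; 0.04866.
Sum = 0.366627; FGT(3.0) = 0.366627 / 5 = 0.073.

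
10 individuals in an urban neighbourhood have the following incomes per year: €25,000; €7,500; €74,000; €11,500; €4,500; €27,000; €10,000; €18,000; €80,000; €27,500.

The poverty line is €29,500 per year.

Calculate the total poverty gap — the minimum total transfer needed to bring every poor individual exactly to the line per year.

Poor units: €4,500, €7,500, €10,000, €11,500, €18,000, €25,000, €27,000, €27,500 (q = 8 of N = 10).
Individual gaps: 29500−4500 = 25000; 29500−7500 = 22000; 29500−10000 = 19500; 29500−11500 = 18000; 29500−18000 = 11500; 29500−25000 = 4500; 29500−27000 = 2500; 29500−27500 = 2000.
Aggregate gap = €105,000.

€105,000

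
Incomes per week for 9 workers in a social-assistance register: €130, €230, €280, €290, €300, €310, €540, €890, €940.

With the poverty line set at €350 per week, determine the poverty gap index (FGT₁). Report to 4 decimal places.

0.1778

Below the line: €130, €230, €280, €290, €300, €310 (q = 6 of N = 9).
Relative gaps: (350−130)/350 = 0.6286; (350−230)/350 = 0.3429; (350−280)/350 = 0.2000; (350−290)/350 = 0.1714; (350−300)/350 = 0.1429; (350−310)/350 = 0.1143.
Sum of shortfalls = 1.600000; P₁ averages over all N: 1.600000 / 9 = 0.1778.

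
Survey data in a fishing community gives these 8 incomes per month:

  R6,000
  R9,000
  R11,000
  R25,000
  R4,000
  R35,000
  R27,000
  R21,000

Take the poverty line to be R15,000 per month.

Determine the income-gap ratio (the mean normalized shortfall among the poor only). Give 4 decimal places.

Below the line: R4,000, R6,000, R9,000, R11,000 (q = 4 of N = 8).
Shortfall ratios (z−y)/z: 0.7333, 0.6000, 0.4000, 0.2667; sum = 2.000000.
I averages over the q = 4 poor units only: 2.000000 / 4 = 0.5000.

0.5000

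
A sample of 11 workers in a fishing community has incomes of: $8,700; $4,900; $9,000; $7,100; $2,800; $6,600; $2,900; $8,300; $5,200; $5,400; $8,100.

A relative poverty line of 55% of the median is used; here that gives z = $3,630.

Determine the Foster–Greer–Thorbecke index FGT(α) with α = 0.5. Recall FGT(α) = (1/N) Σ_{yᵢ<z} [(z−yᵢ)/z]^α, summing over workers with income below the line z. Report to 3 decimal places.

Incomes under z: $2,800, $2,900 (q = 2 of N = 11).
Relative gaps: (3630−2800)/3630 = 0.2287; (3630−2900)/3630 = 0.2011.
Raised to α = 0.5: 0.47817; 0.44844.
Sum = 0.926618; FGT(0.5) = 0.926618 / 11 = 0.084.

0.084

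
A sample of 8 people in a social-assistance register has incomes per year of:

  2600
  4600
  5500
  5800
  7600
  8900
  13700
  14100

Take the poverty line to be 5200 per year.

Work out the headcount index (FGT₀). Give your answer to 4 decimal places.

0.2500

2 of the 8 people have income below 5200.
H = 2/8 = 0.2500.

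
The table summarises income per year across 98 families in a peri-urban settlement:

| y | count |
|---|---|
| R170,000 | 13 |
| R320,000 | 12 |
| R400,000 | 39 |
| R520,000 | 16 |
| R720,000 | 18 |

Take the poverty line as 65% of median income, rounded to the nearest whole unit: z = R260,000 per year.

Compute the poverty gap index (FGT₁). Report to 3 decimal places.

0.046

Below z: 13×R170,000 (q = 13 of N = 98).
Shortfall ratios: (260000−170000)/260000 = 0.3462 (×13).
Sum of shortfalls = 4.500000; P₁ averages over all N: 4.500000 / 98 = 0.046.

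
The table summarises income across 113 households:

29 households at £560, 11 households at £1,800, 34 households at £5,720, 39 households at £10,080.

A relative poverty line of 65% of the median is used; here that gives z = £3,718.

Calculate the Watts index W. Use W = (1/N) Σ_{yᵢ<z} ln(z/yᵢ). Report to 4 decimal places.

Incomes under z: 29×£560, 11×£1,800 (q = 40 of N = 113).
Log shortfalls: ln(3718/560) = 1.8930 (×29); ln(3718/1800) = 0.7254 (×11).
W = 62.876519 / 113 = 0.5564.

0.5564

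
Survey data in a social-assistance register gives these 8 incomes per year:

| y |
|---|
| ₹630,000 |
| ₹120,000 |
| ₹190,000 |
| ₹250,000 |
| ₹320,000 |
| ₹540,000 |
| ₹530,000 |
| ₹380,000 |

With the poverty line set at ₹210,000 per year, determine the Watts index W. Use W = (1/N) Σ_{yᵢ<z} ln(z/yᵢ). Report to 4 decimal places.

Below the line: ₹120,000, ₹190,000 (q = 2 of N = 8).
Log gaps: ln(210000/120000) = 0.5596; ln(210000/190000) = 0.1001.
W = 0.659699 / 8 = 0.0825.

0.0825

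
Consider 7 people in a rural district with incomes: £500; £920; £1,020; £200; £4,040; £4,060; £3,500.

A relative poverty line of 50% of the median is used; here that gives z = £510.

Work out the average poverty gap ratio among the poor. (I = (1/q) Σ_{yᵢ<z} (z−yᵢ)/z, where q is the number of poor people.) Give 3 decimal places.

0.314

Below the line: £200, £500 (q = 2 of N = 7).
Shortfall ratios (z−y)/z: 0.6078, 0.0196; sum = 0.627451.
The income-gap ratio divides by q (the poor only): 0.627451 / 2 = 0.314.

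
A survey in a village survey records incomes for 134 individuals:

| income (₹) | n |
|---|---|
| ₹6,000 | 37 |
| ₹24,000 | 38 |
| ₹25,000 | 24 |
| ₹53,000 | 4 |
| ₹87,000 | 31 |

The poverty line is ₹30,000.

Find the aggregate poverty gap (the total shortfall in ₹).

Below z: 37×₹6,000, 38×₹24,000, 24×₹25,000 (q = 99 of N = 134).
Individual gaps: 37×(30000−6000) = 888000; 38×(30000−24000) = 228000; 24×(30000−25000) = 120000.
Aggregate gap = ₹1,236,000.

₹1,236,000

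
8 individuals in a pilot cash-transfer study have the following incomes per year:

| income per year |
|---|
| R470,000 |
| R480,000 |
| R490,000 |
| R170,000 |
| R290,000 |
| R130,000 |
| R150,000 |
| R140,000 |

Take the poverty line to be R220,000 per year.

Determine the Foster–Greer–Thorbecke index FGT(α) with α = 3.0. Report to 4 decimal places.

Below z: R130,000, R140,000, R150,000, R170,000 (q = 4 of N = 8).
Relative gaps: (220000−130000)/220000 = 0.4091; (220000−140000)/220000 = 0.3636; (220000−150000)/220000 = 0.3182; (220000−170000)/220000 = 0.2273.
Raised to α = 3.0: 0.06846; 0.04808; 0.03221; 0.01174.
Sum = 0.160500; FGT(3.0) = 0.160500 / 8 = 0.0201.

0.0201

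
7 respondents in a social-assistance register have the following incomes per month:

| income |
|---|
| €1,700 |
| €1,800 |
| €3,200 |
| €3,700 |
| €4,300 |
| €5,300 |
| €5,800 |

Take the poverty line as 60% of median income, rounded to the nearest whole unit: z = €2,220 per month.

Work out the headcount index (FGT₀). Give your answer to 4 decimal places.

0.2857

2 of the 7 respondents have income below €2,220.
H = 2/7 = 0.2857.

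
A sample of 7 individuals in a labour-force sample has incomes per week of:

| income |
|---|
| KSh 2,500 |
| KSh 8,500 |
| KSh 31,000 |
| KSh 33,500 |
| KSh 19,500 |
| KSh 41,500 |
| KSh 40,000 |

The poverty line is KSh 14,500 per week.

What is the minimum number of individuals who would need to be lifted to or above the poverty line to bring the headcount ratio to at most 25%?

Currently q = 2 of N = 7 are below the line (H = 0.286).
A headcount ratio of at most 25% allows at most ⌊0.25 × 7⌋ = 1 poor individuals.
So at least 2 − 1 = 1 must be lifted.

1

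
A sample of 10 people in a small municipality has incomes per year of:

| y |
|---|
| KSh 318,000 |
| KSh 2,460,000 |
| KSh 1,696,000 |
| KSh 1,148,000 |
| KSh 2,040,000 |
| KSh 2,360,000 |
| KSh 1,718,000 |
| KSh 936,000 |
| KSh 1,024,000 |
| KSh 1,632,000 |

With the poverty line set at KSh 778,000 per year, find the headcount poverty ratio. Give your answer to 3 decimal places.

1 of the 10 people have income below KSh 778,000.
H = 1/10 = 0.100.

0.100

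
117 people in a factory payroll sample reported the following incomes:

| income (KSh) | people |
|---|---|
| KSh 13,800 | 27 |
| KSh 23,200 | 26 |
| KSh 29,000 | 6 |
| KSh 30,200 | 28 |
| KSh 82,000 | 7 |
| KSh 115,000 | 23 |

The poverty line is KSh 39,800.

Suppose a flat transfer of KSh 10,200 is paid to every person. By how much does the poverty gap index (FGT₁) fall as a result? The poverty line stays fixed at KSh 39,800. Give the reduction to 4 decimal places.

0.1870

Before: below the line — 27×KSh 13,800, 26×KSh 23,200, 6×KSh 29,000, 28×KSh 30,200; poverty gap index (FGT₁) = 0.315080.
After the KSh 10,200 transfer: below the line — 27×KSh 24,000, 26×KSh 33,400, 6×KSh 39,200; poverty gap index (FGT₁) = 0.128119.
Reduction = 0.315080 − 0.128119 = 0.1870.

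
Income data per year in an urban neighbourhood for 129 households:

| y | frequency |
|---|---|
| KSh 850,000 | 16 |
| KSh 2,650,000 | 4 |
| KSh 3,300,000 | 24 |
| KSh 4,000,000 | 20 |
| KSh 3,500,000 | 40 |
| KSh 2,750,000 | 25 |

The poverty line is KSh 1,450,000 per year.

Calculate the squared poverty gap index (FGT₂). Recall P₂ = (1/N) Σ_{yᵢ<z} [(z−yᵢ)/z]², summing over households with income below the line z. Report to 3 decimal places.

0.021

Below the line: 16×KSh 850,000 (q = 16 of N = 129).
Relative gaps: (1450000−850000)/1450000 = 0.4138 (×16).
Squared: 0.1712 (×16).
Sum = 2.739596; P₂ = 2.739596 / 129 = 0.021.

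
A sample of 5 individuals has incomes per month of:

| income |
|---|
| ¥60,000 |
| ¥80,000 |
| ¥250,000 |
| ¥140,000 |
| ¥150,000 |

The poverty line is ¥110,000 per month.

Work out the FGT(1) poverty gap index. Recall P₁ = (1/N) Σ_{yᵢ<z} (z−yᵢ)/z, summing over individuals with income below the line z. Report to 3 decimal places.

0.145

Below z: ¥60,000, ¥80,000 (q = 2 of N = 5).
Gap ratios (z−y)/z: (110000−60000)/110000 = 0.4545; (110000−80000)/110000 = 0.2727.
Sum of shortfalls = 0.727273; P₁ averages over all N: 0.727273 / 5 = 0.145.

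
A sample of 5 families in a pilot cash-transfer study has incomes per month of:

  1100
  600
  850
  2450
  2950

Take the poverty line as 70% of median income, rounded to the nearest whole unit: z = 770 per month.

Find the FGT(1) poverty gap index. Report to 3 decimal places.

0.044

Incomes under z: 600 (q = 1 of N = 5).
Relative gaps: (770−600)/770 = 0.2208.
Σ = 0.220779. Dividing by the full population N = 5 gives P₁ = 0.044.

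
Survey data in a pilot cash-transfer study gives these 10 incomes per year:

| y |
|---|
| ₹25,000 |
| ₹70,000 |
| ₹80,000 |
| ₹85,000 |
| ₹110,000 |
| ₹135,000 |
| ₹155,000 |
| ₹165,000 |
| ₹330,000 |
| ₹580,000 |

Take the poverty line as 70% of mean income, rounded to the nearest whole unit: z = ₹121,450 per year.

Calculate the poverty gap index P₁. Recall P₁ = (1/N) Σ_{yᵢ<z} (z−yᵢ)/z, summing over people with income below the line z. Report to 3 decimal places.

0.195

Below the line: ₹25,000, ₹70,000, ₹80,000, ₹85,000, ₹110,000 (q = 5 of N = 10).
Gap ratios (z−y)/z: (121450−25000)/121450 = 0.7942; (121450−70000)/121450 = 0.4236; (121450−80000)/121450 = 0.3413; (121450−85000)/121450 = 0.3001; (121450−110000)/121450 = 0.0943.
Sum of shortfalls = 1.953479; P₁ averages over all N: 1.953479 / 10 = 0.195.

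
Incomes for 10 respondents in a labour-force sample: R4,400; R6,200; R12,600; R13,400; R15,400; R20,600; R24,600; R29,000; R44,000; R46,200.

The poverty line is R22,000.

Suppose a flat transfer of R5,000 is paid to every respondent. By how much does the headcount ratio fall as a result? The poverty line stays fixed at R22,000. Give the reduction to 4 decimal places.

Before: below the line — R4,400, R6,200, R12,600, R13,400, R15,400, R20,600; headcount ratio = 0.600000.
After the R5,000 transfer: below the line — R9,400, R11,200, R17,600, R18,400, R20,400; headcount ratio = 0.500000.
Reduction = 0.600000 − 0.500000 = 0.1000.

0.1000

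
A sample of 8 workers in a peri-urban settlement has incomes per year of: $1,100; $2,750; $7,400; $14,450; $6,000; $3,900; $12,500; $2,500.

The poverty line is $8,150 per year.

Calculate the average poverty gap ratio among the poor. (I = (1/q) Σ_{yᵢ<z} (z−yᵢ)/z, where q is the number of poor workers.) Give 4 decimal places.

0.5164

Incomes under z: $1,100, $2,500, $2,750, $3,900, $6,000, $7,400 (q = 6 of N = 8).
Shortfall ratios (z−y)/z: 0.8650, 0.6933, 0.6626, 0.5215, 0.2638, 0.0920; sum = 3.098160.
The income-gap ratio divides by q (the poor only): 3.098160 / 6 = 0.5164.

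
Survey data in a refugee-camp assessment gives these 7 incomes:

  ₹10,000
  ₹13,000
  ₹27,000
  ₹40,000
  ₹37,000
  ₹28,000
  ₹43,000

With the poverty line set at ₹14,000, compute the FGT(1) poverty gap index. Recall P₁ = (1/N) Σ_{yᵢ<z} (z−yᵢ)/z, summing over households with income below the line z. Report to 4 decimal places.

0.0510

Below z: ₹10,000, ₹13,000 (q = 2 of N = 7).
Normalized shortfalls: (14000−10000)/14000 = 0.2857; (14000−13000)/14000 = 0.0714.
Sum of shortfalls = 0.357143; P₁ averages over all N: 0.357143 / 7 = 0.0510.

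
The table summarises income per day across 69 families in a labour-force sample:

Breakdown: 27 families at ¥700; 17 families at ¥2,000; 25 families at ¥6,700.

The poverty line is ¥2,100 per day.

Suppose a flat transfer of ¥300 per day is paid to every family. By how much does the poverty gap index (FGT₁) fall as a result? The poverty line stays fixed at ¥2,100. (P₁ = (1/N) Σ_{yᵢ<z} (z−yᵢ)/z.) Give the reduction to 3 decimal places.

0.068

Before: below the line — 27×¥700, 17×¥2,000; poverty gap index (FGT₁) = 0.27260.
After the ¥300 transfer: below the line — 27×¥1,000; poverty gap index (FGT₁) = 0.20497.
Reduction = 0.27260 − 0.20497 = 0.068.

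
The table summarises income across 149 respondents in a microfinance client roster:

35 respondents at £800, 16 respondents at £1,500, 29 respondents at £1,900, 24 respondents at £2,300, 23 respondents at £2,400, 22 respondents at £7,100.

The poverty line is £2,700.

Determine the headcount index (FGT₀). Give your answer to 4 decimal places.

0.8523

127 of the 149 respondents have income below £2,700.
H = 127/149 = 0.8523.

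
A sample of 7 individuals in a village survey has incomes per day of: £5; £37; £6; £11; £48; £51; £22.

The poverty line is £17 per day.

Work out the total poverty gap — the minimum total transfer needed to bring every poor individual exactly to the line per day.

£29

Below the line: £5, £6, £11 (q = 3 of N = 7).
Individual gaps: 17−5 = 12; 17−6 = 11; 17−11 = 6.
Aggregate gap = £29.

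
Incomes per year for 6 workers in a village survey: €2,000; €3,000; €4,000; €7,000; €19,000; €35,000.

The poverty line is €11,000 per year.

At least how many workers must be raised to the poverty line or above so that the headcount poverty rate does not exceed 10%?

4 of the 6 workers are poor, so H = 4/6 = 0.667.
A headcount ratio of at most 10% allows at most ⌊0.10 × 6⌋ = 0 poor workers.
So at least 4 − 0 = 4 must be lifted.

4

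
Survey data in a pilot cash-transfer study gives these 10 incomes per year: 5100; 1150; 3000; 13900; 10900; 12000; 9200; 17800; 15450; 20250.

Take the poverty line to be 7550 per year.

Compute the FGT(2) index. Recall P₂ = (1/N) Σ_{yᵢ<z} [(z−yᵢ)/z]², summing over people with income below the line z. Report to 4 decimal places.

0.1187

Below z: 1150, 3000, 5100 (q = 3 of N = 10).
Relative gaps: (7550−1150)/7550 = 0.8477; (7550−3000)/7550 = 0.6026; (7550−5100)/7550 = 0.3245.
Squared: 0.7186; 0.3632; 0.1053.
Sum = 1.187053; P₂ = 1.187053 / 10 = 0.1187.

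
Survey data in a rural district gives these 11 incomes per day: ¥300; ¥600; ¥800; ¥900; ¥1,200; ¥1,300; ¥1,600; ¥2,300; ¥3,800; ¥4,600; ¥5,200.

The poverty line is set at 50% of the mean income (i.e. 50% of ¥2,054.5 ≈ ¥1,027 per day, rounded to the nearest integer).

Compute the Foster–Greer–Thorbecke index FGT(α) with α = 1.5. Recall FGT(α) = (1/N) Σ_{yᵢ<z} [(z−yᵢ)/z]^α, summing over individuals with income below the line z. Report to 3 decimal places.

Below z: ¥300, ¥600, ¥800, ¥900 (q = 4 of N = 11).
Shortfall ratios: (1027−300)/1027 = 0.7079; (1027−600)/1027 = 0.4158; (1027−800)/1027 = 0.2210; (1027−900)/1027 = 0.1237.
Raised to α = 1.5: 0.59559; 0.26809; 0.10392; 0.04349.
Sum = 1.011084; FGT(1.5) = 1.011084 / 11 = 0.092.

0.092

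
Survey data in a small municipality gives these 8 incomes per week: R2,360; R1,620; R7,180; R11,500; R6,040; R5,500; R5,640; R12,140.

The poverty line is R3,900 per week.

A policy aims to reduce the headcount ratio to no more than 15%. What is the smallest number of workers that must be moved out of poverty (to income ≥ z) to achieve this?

1

2 of the 8 workers are poor, so H = 2/8 = 0.250.
A headcount ratio of at most 15% allows at most ⌊0.15 × 8⌋ = 1 poor workers.
So at least 2 − 1 = 1 must be lifted.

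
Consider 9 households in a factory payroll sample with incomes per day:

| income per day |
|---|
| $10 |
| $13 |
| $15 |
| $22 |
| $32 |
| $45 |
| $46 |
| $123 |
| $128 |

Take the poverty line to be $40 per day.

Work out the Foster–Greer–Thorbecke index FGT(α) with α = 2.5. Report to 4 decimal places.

0.1471

Incomes under z: $10, $13, $15, $22, $32 (q = 5 of N = 9).
Relative gaps: (40−10)/40 = 0.7500; (40−13)/40 = 0.6750; (40−15)/40 = 0.6250; (40−22)/40 = 0.4500; (40−32)/40 = 0.2000.
Raised to α = 2.5: 0.48714; 0.37433; 0.30882; 0.13584; 0.01789.
Sum = 1.324019; FGT(2.5) = 1.324019 / 9 = 0.1471.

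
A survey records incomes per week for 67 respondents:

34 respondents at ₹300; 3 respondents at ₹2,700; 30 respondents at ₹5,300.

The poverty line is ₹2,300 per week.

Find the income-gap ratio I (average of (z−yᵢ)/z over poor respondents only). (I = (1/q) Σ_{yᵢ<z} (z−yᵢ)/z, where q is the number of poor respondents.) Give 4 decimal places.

Poor units: 34×₹300 (q = 34 of N = 67).
Relative gaps: 0.8696 (×34); sum = 29.565217.
I averages over the q = 34 poor units only: 29.565217 / 34 = 0.8696.

0.8696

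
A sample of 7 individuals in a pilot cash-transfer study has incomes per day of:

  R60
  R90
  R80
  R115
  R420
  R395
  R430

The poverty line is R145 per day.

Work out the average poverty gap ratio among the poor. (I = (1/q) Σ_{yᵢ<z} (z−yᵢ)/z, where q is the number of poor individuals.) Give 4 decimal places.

0.4052

Poor units: R60, R80, R90, R115 (q = 4 of N = 7).
Relative gaps: 0.5862, 0.4483, 0.3793, 0.2069; sum = 1.620690.
The income-gap ratio divides by q (the poor only): 1.620690 / 4 = 0.4052.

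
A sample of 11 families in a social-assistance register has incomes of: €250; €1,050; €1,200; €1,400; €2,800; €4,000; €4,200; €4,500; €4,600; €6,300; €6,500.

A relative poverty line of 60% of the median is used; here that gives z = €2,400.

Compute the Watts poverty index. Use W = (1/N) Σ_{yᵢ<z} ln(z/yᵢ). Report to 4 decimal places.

Below the line: €250, €1,050, €1,200, €1,400 (q = 4 of N = 11).
Log gaps: ln(2400/250) = 2.2618; ln(2400/1050) = 0.8267; ln(2400/1200) = 0.6931; ln(2400/1400) = 0.5390.
W = 4.320585 / 11 = 0.3928.

0.3928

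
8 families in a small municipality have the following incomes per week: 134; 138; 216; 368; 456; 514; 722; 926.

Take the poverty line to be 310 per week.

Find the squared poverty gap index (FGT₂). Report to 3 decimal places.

0.090

Below z: 134, 138, 216 (q = 3 of N = 8).
Normalized shortfalls: (310−134)/310 = 0.5677; (310−138)/310 = 0.5548; (310−216)/310 = 0.3032.
Squared: 0.3223; 0.3078; 0.0919.
Sum = 0.722123; P₂ = 0.722123 / 8 = 0.090.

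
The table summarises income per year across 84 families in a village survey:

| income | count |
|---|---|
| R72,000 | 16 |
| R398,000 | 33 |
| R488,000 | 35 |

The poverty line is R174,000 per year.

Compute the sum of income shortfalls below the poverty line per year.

R1,632,000

Below z: 16×R72,000 (q = 16 of N = 84).
Individual gaps: 16×(174000−72000) = 1632000.
Aggregate gap = R1,632,000.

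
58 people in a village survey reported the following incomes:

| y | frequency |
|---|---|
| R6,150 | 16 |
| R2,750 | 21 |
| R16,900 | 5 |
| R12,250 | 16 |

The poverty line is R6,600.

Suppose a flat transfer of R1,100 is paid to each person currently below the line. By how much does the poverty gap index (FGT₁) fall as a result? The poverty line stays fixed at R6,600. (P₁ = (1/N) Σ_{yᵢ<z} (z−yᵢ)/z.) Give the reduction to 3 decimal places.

Before: below the line — 21×R2,750, 16×R6,150; poverty gap index (FGT₁) = 0.23002.
After the R1,100 transfer: below the line — 21×R3,850; poverty gap index (FGT₁) = 0.15086.
Reduction = 0.23002 − 0.15086 = 0.079.

0.079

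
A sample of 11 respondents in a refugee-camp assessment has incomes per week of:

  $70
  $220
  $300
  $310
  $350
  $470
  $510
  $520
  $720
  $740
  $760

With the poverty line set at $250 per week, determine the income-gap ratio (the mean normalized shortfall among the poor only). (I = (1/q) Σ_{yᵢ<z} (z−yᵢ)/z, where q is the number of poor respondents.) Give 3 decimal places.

Below the line: $70, $220 (q = 2 of N = 11).
Relative gaps: 0.7200, 0.1200; sum = 0.840000.
The income-gap ratio divides by q (the poor only): 0.840000 / 2 = 0.420.

0.420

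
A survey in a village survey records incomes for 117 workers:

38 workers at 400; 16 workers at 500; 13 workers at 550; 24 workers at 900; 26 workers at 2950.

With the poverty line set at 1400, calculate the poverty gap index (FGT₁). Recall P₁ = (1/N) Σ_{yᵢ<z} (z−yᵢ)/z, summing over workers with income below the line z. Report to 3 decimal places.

0.461

Poor units: 38×400, 16×500, 13×550, 24×900 (q = 91 of N = 117).
Relative gaps: (1400−400)/1400 = 0.7143 (×38); (1400−500)/1400 = 0.6429 (×16); (1400−550)/1400 = 0.6071 (×13); (1400−900)/1400 = 0.3571 (×24).
Sum of shortfalls = 53.892857; P₁ averages over all N: 53.892857 / 117 = 0.461.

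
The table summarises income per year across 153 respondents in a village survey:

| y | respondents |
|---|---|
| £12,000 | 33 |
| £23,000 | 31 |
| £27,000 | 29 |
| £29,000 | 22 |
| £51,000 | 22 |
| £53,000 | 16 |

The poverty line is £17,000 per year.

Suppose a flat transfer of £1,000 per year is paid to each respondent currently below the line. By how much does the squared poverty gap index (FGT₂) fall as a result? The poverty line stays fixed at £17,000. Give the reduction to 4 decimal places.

0.0067

Before: below the line — 33×£12,000; squared poverty gap index (FGT₂) = 0.018658.
After the £1,000 transfer: below the line — 33×£13,000; squared poverty gap index (FGT₂) = 0.011941.
Reduction = 0.018658 − 0.011941 = 0.0067.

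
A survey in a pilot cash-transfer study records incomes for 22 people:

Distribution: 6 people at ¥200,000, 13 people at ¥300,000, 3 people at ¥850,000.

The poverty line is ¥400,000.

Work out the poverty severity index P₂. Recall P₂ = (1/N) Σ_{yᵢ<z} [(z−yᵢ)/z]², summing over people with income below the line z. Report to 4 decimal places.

0.1051

Incomes under z: 6×¥200,000, 13×¥300,000 (q = 19 of N = 22).
Gap ratios (z−y)/z: (400000−200000)/400000 = 0.5000 (×6); (400000−300000)/400000 = 0.2500 (×13).
Squared: 0.2500 (×6); 0.0625 (×13).
Sum = 2.312500; P₂ = 2.312500 / 22 = 0.1051.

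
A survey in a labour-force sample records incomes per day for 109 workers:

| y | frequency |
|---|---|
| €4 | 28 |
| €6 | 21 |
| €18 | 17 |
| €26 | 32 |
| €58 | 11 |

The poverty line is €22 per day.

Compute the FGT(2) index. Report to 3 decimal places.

0.279

Poor units: 28×€4, 21×€6, 17×€18 (q = 66 of N = 109).
Gap ratios (z−y)/z: (22−4)/22 = 0.8182 (×28); (22−6)/22 = 0.7273 (×21); (22−18)/22 = 0.1818 (×17).
Squared: 0.6694 (×28); 0.5289 (×21); 0.0331 (×17).
Sum = 30.413223; P₂ = 30.413223 / 109 = 0.279.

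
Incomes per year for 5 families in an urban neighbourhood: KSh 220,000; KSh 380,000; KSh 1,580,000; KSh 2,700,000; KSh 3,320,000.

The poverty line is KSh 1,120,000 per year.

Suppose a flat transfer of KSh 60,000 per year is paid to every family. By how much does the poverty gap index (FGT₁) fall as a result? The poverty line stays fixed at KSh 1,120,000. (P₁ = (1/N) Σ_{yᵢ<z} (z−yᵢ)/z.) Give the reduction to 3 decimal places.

0.021

Before: below the line — KSh 220,000, KSh 380,000; poverty gap index (FGT₁) = 0.29286.
After the KSh 60,000 transfer: below the line — KSh 280,000, KSh 440,000; poverty gap index (FGT₁) = 0.27143.
Reduction = 0.29286 − 0.27143 = 0.021.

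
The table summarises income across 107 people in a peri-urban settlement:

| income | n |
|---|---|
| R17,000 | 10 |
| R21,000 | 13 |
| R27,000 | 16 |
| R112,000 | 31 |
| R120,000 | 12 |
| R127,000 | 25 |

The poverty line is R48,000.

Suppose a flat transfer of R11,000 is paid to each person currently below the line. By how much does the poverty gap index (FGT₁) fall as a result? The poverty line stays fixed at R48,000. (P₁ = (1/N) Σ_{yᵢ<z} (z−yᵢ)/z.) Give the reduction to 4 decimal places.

0.0835

Before: below the line — 10×R17,000, 13×R21,000, 16×R27,000; poverty gap index (FGT₁) = 0.194120.
After the R11,000 transfer: below the line — 10×R28,000, 13×R32,000, 16×R38,000; poverty gap index (FGT₁) = 0.110592.
Reduction = 0.194120 − 0.110592 = 0.0835.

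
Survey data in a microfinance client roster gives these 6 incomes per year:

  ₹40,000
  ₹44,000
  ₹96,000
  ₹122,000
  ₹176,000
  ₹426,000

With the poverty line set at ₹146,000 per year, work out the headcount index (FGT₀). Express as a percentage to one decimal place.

4 of the 6 respondents have income below ₹146,000.
H = 4/6 = 66.7%.

66.7%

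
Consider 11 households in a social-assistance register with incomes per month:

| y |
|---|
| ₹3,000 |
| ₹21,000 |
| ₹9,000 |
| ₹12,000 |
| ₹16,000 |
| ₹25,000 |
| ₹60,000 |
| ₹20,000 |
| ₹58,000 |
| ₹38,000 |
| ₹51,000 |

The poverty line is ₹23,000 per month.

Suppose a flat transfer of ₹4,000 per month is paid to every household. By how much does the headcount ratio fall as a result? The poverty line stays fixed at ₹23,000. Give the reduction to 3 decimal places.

Before: below the line — ₹3,000, ₹9,000, ₹12,000, ₹16,000, ₹20,000, ₹21,000; headcount ratio = 0.54545.
After the ₹4,000 transfer: below the line — ₹7,000, ₹13,000, ₹16,000, ₹20,000; headcount ratio = 0.36364.
Reduction = 0.54545 − 0.36364 = 0.182.

0.182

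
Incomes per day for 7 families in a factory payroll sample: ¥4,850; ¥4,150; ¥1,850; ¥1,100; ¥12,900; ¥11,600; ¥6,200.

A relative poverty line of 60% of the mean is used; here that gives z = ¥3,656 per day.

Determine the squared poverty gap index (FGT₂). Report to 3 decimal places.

0.105

Below the line: ¥1,100, ¥1,850 (q = 2 of N = 7).
Gap ratios (z−y)/z: (3656−1100)/3656 = 0.6991; (3656−1850)/3656 = 0.4940.
Squared: 0.4888; 0.2440.
Sum = 0.732794; P₂ = 0.732794 / 7 = 0.105.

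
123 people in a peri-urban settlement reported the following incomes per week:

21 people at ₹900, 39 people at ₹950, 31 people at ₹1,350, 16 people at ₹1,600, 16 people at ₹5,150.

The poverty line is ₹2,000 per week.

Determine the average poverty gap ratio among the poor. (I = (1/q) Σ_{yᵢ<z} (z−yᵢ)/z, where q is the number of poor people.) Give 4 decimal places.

Poor units: 21×₹900, 39×₹950, 31×₹1,350, 16×₹1,600 (q = 107 of N = 123).
Shortfall ratios (z−y)/z: 0.5500 (×21), 0.5250 (×39), 0.3250 (×31), 0.2000 (×16); sum = 45.300000.
The income-gap ratio divides by q (the poor only): 45.300000 / 107 = 0.4234.

0.4234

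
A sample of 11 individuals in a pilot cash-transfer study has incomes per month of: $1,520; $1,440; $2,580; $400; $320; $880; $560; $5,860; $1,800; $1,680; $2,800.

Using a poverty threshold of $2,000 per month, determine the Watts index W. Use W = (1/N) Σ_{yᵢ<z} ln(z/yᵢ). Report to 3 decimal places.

Incomes under z: $320, $400, $560, $880, $1,440, $1,520, $1,680, $1,800 (q = 8 of N = 11).
Log gaps: ln(2000/320) = 1.8326; ln(2000/400) = 1.6094; ln(2000/560) = 1.2730; ln(2000/880) = 0.8210; ln(2000/1440) = 0.3285; ln(2000/1520) = 0.2744; ln(2000/1680) = 0.1744; ln(2000/1800) = 0.1054.
W = 6.418620 / 11 = 0.584.

0.584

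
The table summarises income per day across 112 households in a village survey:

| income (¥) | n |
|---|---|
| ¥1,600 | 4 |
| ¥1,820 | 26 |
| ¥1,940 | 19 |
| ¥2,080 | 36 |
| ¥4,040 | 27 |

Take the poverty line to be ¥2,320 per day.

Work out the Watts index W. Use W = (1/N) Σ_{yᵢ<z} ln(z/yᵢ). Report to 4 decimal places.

Incomes under z: 4×¥1,600, 26×¥1,820, 19×¥1,940, 36×¥2,080 (q = 85 of N = 112).
ln(z/y) terms: ln(2320/1600) = 0.3716 (×4); ln(2320/1820) = 0.2427 (×26); ln(2320/1940) = 0.1789 (×19); ln(2320/2080) = 0.1092 (×36).
W = 15.127132 / 112 = 0.1351.

0.1351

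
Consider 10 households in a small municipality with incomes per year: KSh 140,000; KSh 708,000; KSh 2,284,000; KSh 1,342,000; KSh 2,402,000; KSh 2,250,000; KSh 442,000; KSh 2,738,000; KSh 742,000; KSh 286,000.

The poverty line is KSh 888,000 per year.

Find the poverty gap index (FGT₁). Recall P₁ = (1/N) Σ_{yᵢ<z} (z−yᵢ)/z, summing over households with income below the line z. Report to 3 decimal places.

Poor units: KSh 140,000, KSh 286,000, KSh 442,000, KSh 708,000, KSh 742,000 (q = 5 of N = 10).
Shortfall ratios: (888000−140000)/888000 = 0.8423; (888000−286000)/888000 = 0.6779; (888000−442000)/888000 = 0.5023; (888000−708000)/888000 = 0.2027; (888000−742000)/888000 = 0.1644.
Σ = 2.389640. Dividing by the full population N = 10 gives P₁ = 0.239.

0.239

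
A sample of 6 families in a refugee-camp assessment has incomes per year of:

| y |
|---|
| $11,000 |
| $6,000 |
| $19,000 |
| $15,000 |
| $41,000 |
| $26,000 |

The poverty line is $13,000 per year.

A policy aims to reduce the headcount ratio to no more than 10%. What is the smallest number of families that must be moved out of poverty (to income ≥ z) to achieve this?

2 of the 6 families are poor, so H = 2/6 = 0.333.
A headcount ratio of at most 10% allows at most ⌊0.10 × 6⌋ = 0 poor families.
So at least 2 − 0 = 2 must be lifted.

2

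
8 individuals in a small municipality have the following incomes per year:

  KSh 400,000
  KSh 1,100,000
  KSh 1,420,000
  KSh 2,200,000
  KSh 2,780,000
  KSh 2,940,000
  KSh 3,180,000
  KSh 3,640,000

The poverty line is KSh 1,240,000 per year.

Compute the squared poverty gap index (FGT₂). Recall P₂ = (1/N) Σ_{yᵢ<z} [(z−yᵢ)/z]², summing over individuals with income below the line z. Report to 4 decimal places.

0.0590

Incomes under z: KSh 400,000, KSh 1,100,000 (q = 2 of N = 8).
Gap ratios (z−y)/z: (1240000−400000)/1240000 = 0.6774; (1240000−1100000)/1240000 = 0.1129.
Squared: 0.4589; 0.0127.
Sum = 0.471644; P₂ = 0.471644 / 8 = 0.0590.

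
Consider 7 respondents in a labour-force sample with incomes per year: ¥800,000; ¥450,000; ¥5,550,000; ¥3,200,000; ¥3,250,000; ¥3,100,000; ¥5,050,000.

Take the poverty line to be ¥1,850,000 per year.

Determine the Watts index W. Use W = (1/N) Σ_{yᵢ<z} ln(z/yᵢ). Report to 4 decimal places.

0.3217

Poor units: ¥450,000, ¥800,000 (q = 2 of N = 7).
ln(z/y) terms: ln(1850000/450000) = 1.4137; ln(1850000/800000) = 0.8383.
W = 2.252023 / 7 = 0.3217.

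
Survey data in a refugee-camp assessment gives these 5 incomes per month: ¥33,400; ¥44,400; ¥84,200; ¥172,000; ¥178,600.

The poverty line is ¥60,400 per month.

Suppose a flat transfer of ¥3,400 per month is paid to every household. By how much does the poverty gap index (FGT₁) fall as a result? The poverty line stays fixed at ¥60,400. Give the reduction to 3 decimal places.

0.023

Before: below the line — ¥33,400, ¥44,400; poverty gap index (FGT₁) = 0.14238.
After the ¥3,400 transfer: below the line — ¥36,800, ¥47,800; poverty gap index (FGT₁) = 0.11987.
Reduction = 0.14238 − 0.11987 = 0.023.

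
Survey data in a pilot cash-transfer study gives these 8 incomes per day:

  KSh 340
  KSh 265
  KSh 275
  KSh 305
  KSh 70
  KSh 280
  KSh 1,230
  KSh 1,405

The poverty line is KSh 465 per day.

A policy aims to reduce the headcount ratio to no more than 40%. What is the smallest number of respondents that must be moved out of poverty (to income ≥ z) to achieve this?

6 of the 8 respondents are poor, so H = 6/8 = 0.750.
A headcount ratio of at most 40% allows at most ⌊0.40 × 8⌋ = 3 poor respondents.
So at least 6 − 3 = 3 must be lifted.

3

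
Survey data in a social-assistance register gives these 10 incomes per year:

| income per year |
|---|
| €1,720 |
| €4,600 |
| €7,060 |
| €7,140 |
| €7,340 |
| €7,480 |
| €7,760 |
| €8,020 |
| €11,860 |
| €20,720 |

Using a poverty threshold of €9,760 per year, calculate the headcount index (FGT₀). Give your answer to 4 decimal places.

0.8000

8 of the 10 workers have income below €9,760.
H = 8/10 = 0.8000.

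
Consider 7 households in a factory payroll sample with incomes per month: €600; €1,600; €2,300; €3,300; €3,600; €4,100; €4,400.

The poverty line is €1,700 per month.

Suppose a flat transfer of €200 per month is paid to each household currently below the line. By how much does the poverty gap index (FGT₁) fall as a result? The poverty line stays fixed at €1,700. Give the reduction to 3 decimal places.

0.025

Before: below the line — €600, €1,600; poverty gap index (FGT₁) = 0.10084.
After the €200 transfer: below the line — €800; poverty gap index (FGT₁) = 0.07563.
Reduction = 0.10084 − 0.07563 = 0.025.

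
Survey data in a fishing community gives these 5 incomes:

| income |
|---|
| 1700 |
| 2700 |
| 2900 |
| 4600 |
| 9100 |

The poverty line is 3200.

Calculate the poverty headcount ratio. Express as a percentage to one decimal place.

3 of the 5 households have income below 3200.
H = 3/5 = 60.0%.

60.0%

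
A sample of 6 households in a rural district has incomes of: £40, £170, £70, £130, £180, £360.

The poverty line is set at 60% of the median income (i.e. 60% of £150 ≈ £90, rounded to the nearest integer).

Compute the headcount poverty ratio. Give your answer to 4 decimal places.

2 of the 6 households have income below £90.
H = 2/6 = 0.3333.

0.3333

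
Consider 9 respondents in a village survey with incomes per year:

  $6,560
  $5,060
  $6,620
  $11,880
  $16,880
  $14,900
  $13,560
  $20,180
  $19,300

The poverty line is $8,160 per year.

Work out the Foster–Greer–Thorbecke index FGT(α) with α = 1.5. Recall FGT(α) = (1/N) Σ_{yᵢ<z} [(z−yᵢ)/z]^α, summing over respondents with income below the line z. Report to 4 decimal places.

0.0448

Below z: $5,060, $6,560, $6,620 (q = 3 of N = 9).
Shortfall ratios: (8160−5060)/8160 = 0.3799; (8160−6560)/8160 = 0.1961; (8160−6620)/8160 = 0.1887.
Raised to α = 1.5: 0.23416; 0.08682; 0.08199.
Sum = 0.402969; FGT(1.5) = 0.402969 / 9 = 0.0448.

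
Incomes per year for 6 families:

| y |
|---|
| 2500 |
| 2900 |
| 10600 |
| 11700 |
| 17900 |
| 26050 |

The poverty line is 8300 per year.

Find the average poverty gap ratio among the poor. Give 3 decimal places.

Below z: 2500, 2900 (q = 2 of N = 6).
Relative gaps: 0.6988, 0.6506; sum = 1.349398.
I averages over the q = 2 poor units only: 1.349398 / 2 = 0.675.

0.675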